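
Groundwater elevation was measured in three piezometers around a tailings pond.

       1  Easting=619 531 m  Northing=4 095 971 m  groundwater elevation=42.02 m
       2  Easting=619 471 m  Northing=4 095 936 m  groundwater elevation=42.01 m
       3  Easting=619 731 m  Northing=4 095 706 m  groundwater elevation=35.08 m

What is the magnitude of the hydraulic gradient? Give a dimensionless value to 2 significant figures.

0.021

Taking 1 as reference: 2−1 = (-60, -35, -0.01); 3−1 = (200, -265, -6.94).
Determinant of the coordinate differences = (-60)·(-265) − 200·(-35) = 22900.
∂h/∂x = [(-0.01)·(-265) − (-6.94)·(-35)] / 22900 = -0.01049
∂h/∂y = [(-60)·(-6.94) − 200·(-0.01)] / 22900 = +0.01827
|∇h| = √(-0.01049² + 0.01827²) = 0.02107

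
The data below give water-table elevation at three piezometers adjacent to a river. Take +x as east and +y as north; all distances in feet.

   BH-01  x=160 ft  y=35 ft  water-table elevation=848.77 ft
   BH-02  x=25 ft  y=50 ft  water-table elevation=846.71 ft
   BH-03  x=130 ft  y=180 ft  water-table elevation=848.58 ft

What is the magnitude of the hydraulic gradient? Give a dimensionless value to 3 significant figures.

Taking BH-01 as reference: BH-02−BH-01 = (-135, 15, -2.06); BH-03−BH-01 = (-30, 145, -0.19).
Solve a·Δx + b·Δy = Δh: det = (-135)·145 − (-30)·15 = -19125.
∂h/∂x = [(-2.06)·145 − (-0.19)·15] / -19125 = +0.01547
∂h/∂y = [(-135)·(-0.19) − (-30)·(-2.06)] / -19125 = +0.001890
|∇h| = √(0.01547² + 0.001890²) = 0.01559

0.0156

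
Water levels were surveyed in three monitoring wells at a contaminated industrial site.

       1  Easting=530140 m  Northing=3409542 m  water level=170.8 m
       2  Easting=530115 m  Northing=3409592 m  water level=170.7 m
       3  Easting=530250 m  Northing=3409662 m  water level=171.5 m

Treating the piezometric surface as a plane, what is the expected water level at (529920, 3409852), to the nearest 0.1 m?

Taking 1 as reference: 2−1 = (-25, 50, -0.1); 3−1 = (110, 120, +0.7).
Determinant of the coordinate differences = (-25)·120 − 110·50 = -8500.
∂h/∂x = [(-0.1)·120 − (+0.7)·50] / -8500 = +0.005529
∂h/∂y = [(-25)·(+0.7) − 110·(-0.1)] / -8500 = +0.0007647
h(529920, 3409852) = 170.8 + (+0.005529)·(-220) + (+0.0007647)·(310) = 170.8 -1.216 +0.237 = 169.821 m.

169.8 m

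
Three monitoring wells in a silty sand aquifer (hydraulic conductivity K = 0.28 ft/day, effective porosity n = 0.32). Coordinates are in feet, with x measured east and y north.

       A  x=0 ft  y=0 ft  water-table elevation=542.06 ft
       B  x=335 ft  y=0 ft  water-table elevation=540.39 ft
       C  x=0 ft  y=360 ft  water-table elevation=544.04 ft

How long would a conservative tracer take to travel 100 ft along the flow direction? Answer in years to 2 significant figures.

42 years

∂h/∂x = (540.39 − 542.06) / (335 − 0) = -0.004985
∂h/∂y = (544.04 − 542.06) / (360 − 0) = +0.005500
|∇h| = √(-0.004985² + 0.005500²) = 0.007423
Seepage velocity v = K·i/n = 0.28 × 0.007423 / 0.32 = 0.006495 ft/day.
t = 100 / 0.006495 = 1.54e+04 days = 42.2 years.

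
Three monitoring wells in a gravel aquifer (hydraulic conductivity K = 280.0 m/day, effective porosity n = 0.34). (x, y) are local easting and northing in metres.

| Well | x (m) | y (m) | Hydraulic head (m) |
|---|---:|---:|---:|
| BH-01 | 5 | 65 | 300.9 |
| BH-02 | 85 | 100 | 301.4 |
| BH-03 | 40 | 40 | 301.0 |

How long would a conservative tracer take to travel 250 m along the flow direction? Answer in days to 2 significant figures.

53 days

With h = a·x + b·y + c and BH-01 as origin, the differences give:
  80·a + 35·b = +0.5
  35·a + (-25)·b = +0.1
Eliminate b (×(-25) and ×35, subtract): -3225·a = -16.00 → a = ∂h/∂x = +0.004961
Back-substitute: b = ∂h/∂y = +0.002946.
|∇h| = √(0.004961² + 0.002946²) = 0.00577
Seepage velocity v = K·i/n = 280.0 × 0.00577 / 0.34 = 4.752 m/day.
t = 250 / 4.752 = 52.61 days.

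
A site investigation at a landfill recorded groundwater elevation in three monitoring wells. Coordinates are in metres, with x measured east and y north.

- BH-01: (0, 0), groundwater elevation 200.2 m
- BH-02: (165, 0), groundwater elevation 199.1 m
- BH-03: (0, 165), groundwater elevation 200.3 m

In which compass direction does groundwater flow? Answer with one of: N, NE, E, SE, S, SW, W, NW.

E

∂h/∂x = (199.1 − 200.2) / (165 − 0) = -0.006667
∂h/∂y = (200.3 − 200.2) / (165 − 0) = +0.0006061
Flow = −∇h = (+0.006667 east, -0.0006061 north), which points east.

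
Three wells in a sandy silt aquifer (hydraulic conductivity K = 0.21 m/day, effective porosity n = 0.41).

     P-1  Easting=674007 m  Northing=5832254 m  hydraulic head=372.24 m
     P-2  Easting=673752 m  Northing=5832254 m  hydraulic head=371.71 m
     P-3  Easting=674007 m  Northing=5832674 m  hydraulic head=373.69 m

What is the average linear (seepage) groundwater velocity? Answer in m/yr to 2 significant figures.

∂h/∂x = (371.71 − 372.24) / (673752 − 674007) = +0.002078
∂h/∂y = (373.69 − 372.24) / (5832674 − 5832254) = +0.003452
|∇h| = √(0.002078² + 0.003452²) = 0.004029
Seepage velocity v = K·i/n = 0.21 × 0.004029 / 0.41 = 0.002064 m/day = 0.7539 m/yr.

0.75 m/yr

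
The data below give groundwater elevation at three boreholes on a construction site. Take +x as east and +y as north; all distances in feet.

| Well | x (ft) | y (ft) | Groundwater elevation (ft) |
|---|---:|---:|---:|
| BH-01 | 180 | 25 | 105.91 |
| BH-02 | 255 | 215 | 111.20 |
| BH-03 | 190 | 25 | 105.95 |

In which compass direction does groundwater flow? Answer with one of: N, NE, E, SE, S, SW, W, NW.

Differences from BH-01: to BH-02 (Δx, Δy, Δh) = (75, 190, +5.29); to BH-03 = (10, 0, +0.04).
Determinant of the coordinate differences = 75·0 − 10·190 = -1900.
∂h/∂x = [(+5.29)·0 − (+0.04)·190] / -1900 = +0.004000
∂h/∂y = [75·(+0.04) − 10·(+5.29)] / -1900 = +0.02626
Flow = −∇h = (-0.004000 east, -0.02626 north), which points south.

S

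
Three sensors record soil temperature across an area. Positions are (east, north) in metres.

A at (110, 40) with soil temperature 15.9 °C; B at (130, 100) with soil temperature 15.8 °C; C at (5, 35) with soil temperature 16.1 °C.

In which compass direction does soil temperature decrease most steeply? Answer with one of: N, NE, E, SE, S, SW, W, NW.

With T = a·x + b·y + c and A as origin, the differences give:
  20·a + 60·b = -0.1
  (-105)·a + (-5)·b = +0.2
Eliminate b (×(-5) and ×60, subtract): 6200·a = -11.50 → a = ∂T/∂x = -0.001855
Back-substitute: b = ∂T/∂y = -0.001048.
Steepest decrease is along −∇f = (+0.001855 E, +0.001048 N) → northeast.

NE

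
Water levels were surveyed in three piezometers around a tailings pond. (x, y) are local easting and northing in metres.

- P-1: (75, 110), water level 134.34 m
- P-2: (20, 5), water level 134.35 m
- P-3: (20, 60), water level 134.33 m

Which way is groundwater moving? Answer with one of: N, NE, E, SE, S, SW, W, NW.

NW

With h = a·x + b·y + c and P-1 as origin, the differences give:
  (-55)·a + (-105)·b = +0.01
  (-55)·a + (-50)·b = -0.01
Eliminate b (×(-50) and ×(-105), subtract): -3025·a = -1.550 → a = ∂h/∂x = +0.0005124
Back-substitute: b = ∂h/∂y = -0.0003636.
Flow = −∇h = (-0.0005124 east, +0.0003636 north), which points northwest.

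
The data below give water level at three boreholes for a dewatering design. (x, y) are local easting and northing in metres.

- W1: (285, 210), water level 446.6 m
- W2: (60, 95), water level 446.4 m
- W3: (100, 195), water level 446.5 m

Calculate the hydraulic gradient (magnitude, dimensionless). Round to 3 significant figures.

Taking W1 as reference: W2−W1 = (-225, -115, -0.2); W3−W1 = (-185, -15, -0.1).
Solve a·Δx + b·Δy = Δh: det = (-225)·(-15) − (-185)·(-115) = -17900.
∂h/∂x = [(-0.2)·(-15) − (-0.1)·(-115)] / -17900 = +0.0004749
∂h/∂y = [(-225)·(-0.1) − (-185)·(-0.2)] / -17900 = +0.0008101
|∇h| = √(0.0004749² + 0.0008101²) = 0.000939

0.000939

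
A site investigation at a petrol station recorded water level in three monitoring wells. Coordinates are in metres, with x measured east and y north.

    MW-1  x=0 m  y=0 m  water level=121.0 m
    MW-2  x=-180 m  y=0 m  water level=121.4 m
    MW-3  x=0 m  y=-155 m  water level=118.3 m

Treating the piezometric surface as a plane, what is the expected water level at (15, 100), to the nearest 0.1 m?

122.7 m

∂h/∂x = (121.4 − 121.0) / (-180 − 0) = -0.002222
∂h/∂y = (118.3 − 121.0) / (-155 − 0) = +0.01742
h(15, 100) = 121.0 + (-0.002222)·(15) + (+0.01742)·(100) = 121.0 -0.033 +1.742 = 122.709 m.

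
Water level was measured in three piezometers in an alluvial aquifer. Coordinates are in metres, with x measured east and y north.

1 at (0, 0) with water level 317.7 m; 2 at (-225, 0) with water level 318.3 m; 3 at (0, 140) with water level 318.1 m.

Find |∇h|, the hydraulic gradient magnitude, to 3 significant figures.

0.00391

∂h/∂x = (318.3 − 317.7) / (-225 − 0) = -0.002667
∂h/∂y = (318.1 − 317.7) / (140 − 0) = +0.002857
|∇h| = √(-0.002667² + 0.002857²) = 0.003908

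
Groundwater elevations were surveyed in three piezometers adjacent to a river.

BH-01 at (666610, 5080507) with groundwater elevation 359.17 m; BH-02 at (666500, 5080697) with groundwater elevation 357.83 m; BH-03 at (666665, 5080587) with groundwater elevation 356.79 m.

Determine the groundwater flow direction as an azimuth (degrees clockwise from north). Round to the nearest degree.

Taking BH-01 as reference: BH-02−BH-01 = (-110, 190, -1.34); BH-03−BH-01 = (55, 80, -2.38).
Determinant of the coordinate differences = (-110)·80 − 55·190 = -19250.
∂h/∂x = [(-1.34)·80 − (-2.38)·190] / -19250 = -0.01792
∂h/∂y = [(-110)·(-2.38) − 55·(-1.34)] / -19250 = -0.01743
Flow direction (−∇h) has components (+0.01792 E, +0.01743 N).
Azimuth = atan2(E, N) = atan2(+0.01792, +0.01743) = 45.8° ≈ 046°.

046°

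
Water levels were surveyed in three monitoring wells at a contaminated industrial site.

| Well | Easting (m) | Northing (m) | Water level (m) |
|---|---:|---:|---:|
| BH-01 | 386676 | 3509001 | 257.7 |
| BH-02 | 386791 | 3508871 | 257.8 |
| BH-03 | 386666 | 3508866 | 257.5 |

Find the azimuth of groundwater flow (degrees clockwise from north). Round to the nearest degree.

241°

Three-point gradient (reference BH-01): Δ to BH-02 = (115, -130, +0.1), Δ to BH-03 = (-10, -135, -0.2).
∂h/∂x = +0.002348, ∂h/∂y = +0.001308 (det = -16825).
Flow direction (−∇h) has components (-0.002348 E, -0.001308 N).
Azimuth = atan2(E, N) = atan2(-0.002348, -0.001308) = 240.9° ≈ 241°.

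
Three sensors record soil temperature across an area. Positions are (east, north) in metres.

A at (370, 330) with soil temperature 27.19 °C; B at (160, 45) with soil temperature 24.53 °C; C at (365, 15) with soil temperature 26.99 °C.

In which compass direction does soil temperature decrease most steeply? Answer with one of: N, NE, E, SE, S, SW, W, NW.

Differences from A: to B (Δx, Δy, Δh) = (-210, -285, -2.66); to C = (-5, -315, -0.20).
Determinant of the coordinate differences = (-210)·(-315) − (-5)·(-285) = 64725.
∂T/∂x = [(-2.66)·(-315) − (-0.20)·(-285)] / 64725 = +0.01206
∂T/∂y = [(-210)·(-0.20) − (-5)·(-2.66)] / 64725 = +0.0004434
Steepest decrease is along −∇f = (-0.01206 E, -0.0004434 N) → west.

W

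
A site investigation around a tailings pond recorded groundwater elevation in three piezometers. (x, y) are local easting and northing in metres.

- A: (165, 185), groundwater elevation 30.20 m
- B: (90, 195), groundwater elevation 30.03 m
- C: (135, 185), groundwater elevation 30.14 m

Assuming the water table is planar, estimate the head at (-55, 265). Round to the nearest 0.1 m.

29.6 m

Three-point gradient (reference A): Δ to B = (-75, 10, -0.17), Δ to C = (-30, 0, -0.06).
∂h/∂x = +0.002000, ∂h/∂y = -0.002000 (det = 300).
h(-55, 265) = 30.20 + (+0.002000)·(-220) + (-0.002000)·(80) = 30.20 -0.440 -0.160 = 29.600 m.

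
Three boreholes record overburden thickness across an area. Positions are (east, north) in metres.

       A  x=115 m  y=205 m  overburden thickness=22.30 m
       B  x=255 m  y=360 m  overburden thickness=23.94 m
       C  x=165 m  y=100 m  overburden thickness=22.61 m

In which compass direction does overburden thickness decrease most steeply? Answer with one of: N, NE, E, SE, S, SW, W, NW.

W

With d = a·x + b·y + c and A as origin, the differences give:
  140·a + 155·b = +1.64
  50·a + (-105)·b = +0.31
Eliminate b (×(-105) and ×155, subtract): -22450·a = -220.250 → a = ∂d/∂x = +0.009811
Back-substitute: b = ∂d/∂y = +0.001719.
Steepest decrease is along −∇f = (-0.009811 E, -0.001719 N) → west.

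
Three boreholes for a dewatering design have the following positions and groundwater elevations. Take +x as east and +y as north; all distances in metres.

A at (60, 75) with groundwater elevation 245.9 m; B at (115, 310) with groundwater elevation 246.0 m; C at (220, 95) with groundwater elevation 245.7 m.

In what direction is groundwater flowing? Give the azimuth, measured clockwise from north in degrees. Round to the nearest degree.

119°

Taking A as reference: B−A = (55, 235, +0.1); C−A = (160, 20, -0.2).
Determinant of the coordinate differences = 55·20 − 160·235 = -36500.
∂h/∂x = [(+0.1)·20 − (-0.2)·235] / -36500 = -0.001342
∂h/∂y = [55·(-0.2) − 160·(+0.1)] / -36500 = +0.0007397
Flow direction (−∇h) has components (+0.001342 E, -0.0007397 N).
Azimuth = atan2(E, N) = atan2(+0.001342, -0.0007397) = 118.9° ≈ 119°.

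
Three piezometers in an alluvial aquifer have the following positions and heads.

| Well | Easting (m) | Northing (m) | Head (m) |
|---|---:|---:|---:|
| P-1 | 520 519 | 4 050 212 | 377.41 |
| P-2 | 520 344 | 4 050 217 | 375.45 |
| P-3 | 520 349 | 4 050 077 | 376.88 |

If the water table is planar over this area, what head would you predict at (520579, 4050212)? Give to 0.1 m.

378.1 m

Taking P-1 as reference: P-2−P-1 = (-175, 5, -1.96); P-3−P-1 = (-170, -135, -0.53).
Solve a·Δx + b·Δy = Δh: det = (-175)·(-135) − (-170)·5 = 24475.
∂h/∂x = [(-1.96)·(-135) − (-0.53)·5] / 24475 = +0.01092
∂h/∂y = [(-175)·(-0.53) − (-170)·(-1.96)] / 24475 = -0.009824
h(520579, 4050212) = 377.41 + (+0.01092)·(60) + (-0.009824)·(0) = 377.41 +0.655 -0.000 = 378.065 m.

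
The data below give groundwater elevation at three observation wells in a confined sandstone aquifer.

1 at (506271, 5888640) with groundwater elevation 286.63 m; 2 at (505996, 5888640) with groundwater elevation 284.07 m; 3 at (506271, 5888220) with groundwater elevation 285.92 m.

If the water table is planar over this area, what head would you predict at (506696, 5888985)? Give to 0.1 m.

291.2 m

∂h/∂x = (284.07 − 286.63) / (505996 − 506271) = +0.009309
∂h/∂y = (285.92 − 286.63) / (5888220 − 5888640) = +0.001690
h(506696, 5888985) = 286.63 + (+0.009309)·(425) + (+0.001690)·(345) = 286.63 +3.956 +0.583 = 291.170 m.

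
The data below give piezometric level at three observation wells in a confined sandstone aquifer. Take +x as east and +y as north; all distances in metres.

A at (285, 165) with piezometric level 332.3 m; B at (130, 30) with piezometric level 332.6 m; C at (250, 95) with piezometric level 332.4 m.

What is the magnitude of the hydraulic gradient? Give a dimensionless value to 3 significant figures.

0.00147

With h = a·x + b·y + c and A as origin, the differences give:
  (-155)·a + (-135)·b = +0.3
  (-35)·a + (-70)·b = +0.1
Eliminate b (×(-70) and ×(-135), subtract): 6125·a = -7.50 → a = ∂h/∂x = -0.001224
Back-substitute: b = ∂h/∂y = -0.0008163.
|∇h| = √(-0.001224² + -0.0008163²) = 0.001471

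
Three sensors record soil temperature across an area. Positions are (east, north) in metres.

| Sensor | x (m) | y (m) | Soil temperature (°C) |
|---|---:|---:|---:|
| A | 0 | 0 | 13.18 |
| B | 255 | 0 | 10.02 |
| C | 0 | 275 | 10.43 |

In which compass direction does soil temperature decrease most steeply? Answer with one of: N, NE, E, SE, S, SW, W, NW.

∂T/∂x = (10.02 − 13.18) / (255 − 0) = -0.01239
∂T/∂y = (10.43 − 13.18) / (275 − 0) = -0.01000
Steepest decrease is along −∇f = (+0.01239 E, +0.01000 N) → northeast.

NE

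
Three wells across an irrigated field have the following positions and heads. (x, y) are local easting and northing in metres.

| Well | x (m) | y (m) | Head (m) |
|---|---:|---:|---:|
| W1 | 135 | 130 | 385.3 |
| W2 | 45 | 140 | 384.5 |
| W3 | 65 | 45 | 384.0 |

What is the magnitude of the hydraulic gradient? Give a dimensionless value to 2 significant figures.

0.012

With h = a·x + b·y + c and W1 as origin, the differences give:
  (-90)·a + 10·b = -0.8
  (-70)·a + (-85)·b = -1.3
Eliminate b (×(-85) and ×10, subtract): 8350·a = 81.00 → a = ∂h/∂x = +0.009701
Back-substitute: b = ∂h/∂y = +0.007305.
|∇h| = √(0.009701² + 0.007305²) = 0.01214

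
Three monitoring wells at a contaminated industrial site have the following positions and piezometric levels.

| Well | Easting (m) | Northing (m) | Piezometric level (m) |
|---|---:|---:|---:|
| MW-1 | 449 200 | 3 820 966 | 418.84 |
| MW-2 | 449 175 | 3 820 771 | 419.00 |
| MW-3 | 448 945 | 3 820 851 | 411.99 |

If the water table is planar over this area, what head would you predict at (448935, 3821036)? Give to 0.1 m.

With h = a·x + b·y + c and MW-1 as origin, the differences give:
  (-25)·a + (-195)·b = +0.16
  (-255)·a + (-115)·b = -6.85
Eliminate b (×(-115) and ×(-195), subtract): -46850·a = -1354.150 → a = ∂h/∂x = +0.02890
Back-substitute: b = ∂h/∂y = -0.004526.
h(448935, 3821036) = 418.84 + (+0.02890)·(-265) + (-0.004526)·(70) = 418.84 -7.660 -0.317 = 410.864 m.

410.9 m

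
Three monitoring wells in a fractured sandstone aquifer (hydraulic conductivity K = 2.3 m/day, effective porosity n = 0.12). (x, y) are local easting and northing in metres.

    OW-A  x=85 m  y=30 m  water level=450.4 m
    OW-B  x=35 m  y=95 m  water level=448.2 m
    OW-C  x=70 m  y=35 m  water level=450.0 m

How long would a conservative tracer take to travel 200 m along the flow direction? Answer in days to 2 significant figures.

Differences from OW-A: to OW-B (Δx, Δy, Δh) = (-50, 65, -2.2); to OW-C = (-15, 5, -0.4).
Determinant of the coordinate differences = (-50)·5 − (-15)·65 = 725.
∂h/∂x = [(-2.2)·5 − (-0.4)·65] / 725 = +0.02069
∂h/∂y = [(-50)·(-0.4) − (-15)·(-2.2)] / 725 = -0.01793
|∇h| = √(0.02069² + -0.01793²) = 0.02738
Seepage velocity v = K·i/n = 2.3 × 0.02738 / 0.12 = 0.5248 m/day.
t = 200 / 0.5248 = 381.1 days.

380 days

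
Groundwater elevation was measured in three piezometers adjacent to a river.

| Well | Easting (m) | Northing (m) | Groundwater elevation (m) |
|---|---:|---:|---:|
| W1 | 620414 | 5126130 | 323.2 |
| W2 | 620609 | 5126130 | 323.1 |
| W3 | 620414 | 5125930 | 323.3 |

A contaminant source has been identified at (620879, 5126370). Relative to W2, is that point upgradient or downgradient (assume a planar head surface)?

∂h/∂x = (323.1 − 323.2) / (620609 − 620414) = -0.0005128
∂h/∂y = (323.3 − 323.2) / (5125930 − 5126130) = -0.0005000
Head at (620879, 5126370) = 323.2 + (-0.0005128)·(465) + (-0.0005000)·(240) = 322.84 m.
That is lower than the 323.1 m at W2, so the point is downgradient.

downgradient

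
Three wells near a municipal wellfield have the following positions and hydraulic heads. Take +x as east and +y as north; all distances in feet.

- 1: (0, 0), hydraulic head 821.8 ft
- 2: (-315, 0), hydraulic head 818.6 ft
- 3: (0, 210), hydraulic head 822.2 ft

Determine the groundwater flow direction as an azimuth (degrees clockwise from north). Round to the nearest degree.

∂h/∂x = (818.6 − 821.8) / (-315 − 0) = +0.01016
∂h/∂y = (822.2 − 821.8) / (210 − 0) = +0.001905
Flow direction (−∇h) has components (-0.01016 E, -0.001905 N).
Azimuth = atan2(E, N) = atan2(-0.01016, -0.001905) = 259.4° ≈ 259°.

259°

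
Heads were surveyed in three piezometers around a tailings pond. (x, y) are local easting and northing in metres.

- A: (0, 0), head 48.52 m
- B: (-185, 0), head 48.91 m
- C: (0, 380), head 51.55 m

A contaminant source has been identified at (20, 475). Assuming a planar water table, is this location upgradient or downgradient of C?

upgradient

∂h/∂x = (48.91 − 48.52) / (-185 − 0) = -0.002108
∂h/∂y = (51.55 − 48.52) / (380 − 0) = +0.007974
Head at (20, 475) = 48.52 + (-0.002108)·(20) + (+0.007974)·(475) = 52.27 m.
That is higher than the 51.55 m at C, so the point is upgradient.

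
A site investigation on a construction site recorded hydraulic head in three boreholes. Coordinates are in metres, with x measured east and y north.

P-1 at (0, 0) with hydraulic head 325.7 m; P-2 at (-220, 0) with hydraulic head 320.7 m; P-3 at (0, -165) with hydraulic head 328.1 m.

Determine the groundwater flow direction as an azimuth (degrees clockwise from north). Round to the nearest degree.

303°

∂h/∂x = (320.7 − 325.7) / (-220 − 0) = +0.02273
∂h/∂y = (328.1 − 325.7) / (-165 − 0) = -0.01455
Flow direction (−∇h) has components (-0.02273 E, +0.01455 N).
Azimuth = atan2(E, N) = atan2(-0.02273, +0.01455) = 302.6° ≈ 303°.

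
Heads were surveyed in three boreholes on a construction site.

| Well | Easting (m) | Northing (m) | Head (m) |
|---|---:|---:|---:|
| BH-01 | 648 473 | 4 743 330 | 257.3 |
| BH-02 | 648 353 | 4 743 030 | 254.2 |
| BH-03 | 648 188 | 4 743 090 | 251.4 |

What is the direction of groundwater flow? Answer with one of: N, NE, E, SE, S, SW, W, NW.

Taking BH-01 as reference: BH-02−BH-01 = (-120, -300, -3.1); BH-03−BH-01 = (-285, -240, -5.9).
Determinant of the coordinate differences = (-120)·(-240) − (-285)·(-300) = -56700.
∂h/∂x = [(-3.1)·(-240) − (-5.9)·(-300)] / -56700 = +0.01810
∂h/∂y = [(-120)·(-5.9) − (-285)·(-3.1)] / -56700 = +0.003095
Flow = −∇h = (-0.01810 east, -0.003095 north), which points west.

W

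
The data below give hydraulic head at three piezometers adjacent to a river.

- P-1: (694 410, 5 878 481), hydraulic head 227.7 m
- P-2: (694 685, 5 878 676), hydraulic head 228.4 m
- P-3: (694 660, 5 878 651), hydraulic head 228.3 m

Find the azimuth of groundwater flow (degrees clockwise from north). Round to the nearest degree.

169°

Three-point gradient (reference P-1): Δ to P-2 = (275, 195, +0.7), Δ to P-3 = (250, 170, +0.6).
∂h/∂x = -0.0010000, ∂h/∂y = +0.005000 (det = -2000).
Flow direction (−∇h) has components (+0.0010000 E, -0.005000 N).
Azimuth = atan2(E, N) = atan2(+0.0010000, -0.005000) = 168.7° ≈ 169°.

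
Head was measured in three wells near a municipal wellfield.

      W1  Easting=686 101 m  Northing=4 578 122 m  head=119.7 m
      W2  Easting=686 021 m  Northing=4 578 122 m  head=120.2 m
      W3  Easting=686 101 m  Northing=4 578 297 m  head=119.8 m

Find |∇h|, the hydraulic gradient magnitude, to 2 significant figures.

∂h/∂x = (120.2 − 119.7) / (686021 − 686101) = -0.006250
∂h/∂y = (119.8 − 119.7) / (4578297 − 4578122) = +0.0005714
|∇h| = √(-0.006250² + 0.0005714²) = 0.006276

0.0063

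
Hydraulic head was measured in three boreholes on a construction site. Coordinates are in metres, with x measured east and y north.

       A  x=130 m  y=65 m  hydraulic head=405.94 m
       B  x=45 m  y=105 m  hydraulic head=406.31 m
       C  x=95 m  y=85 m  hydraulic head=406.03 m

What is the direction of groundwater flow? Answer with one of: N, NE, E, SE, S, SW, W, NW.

With h = a·x + b·y + c and A as origin, the differences give:
  (-85)·a + 40·b = +0.37
  (-35)·a + 20·b = +0.09
Eliminate b (×20 and ×40, subtract): -300·a = 3.800 → a = ∂h/∂x = -0.01267
Back-substitute: b = ∂h/∂y = -0.01767.
Flow = −∇h = (+0.01267 east, +0.01767 north), which points northeast.

NE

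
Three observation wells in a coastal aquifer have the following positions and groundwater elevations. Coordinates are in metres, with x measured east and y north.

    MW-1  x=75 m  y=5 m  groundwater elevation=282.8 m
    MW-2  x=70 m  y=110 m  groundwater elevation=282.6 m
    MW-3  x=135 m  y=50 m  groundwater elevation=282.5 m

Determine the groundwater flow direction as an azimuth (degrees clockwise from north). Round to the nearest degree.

Taking MW-1 as reference: MW-2−MW-1 = (-5, 105, -0.2); MW-3−MW-1 = (60, 45, -0.3).
Determinant of the coordinate differences = (-5)·45 − 60·105 = -6525.
∂h/∂x = [(-0.2)·45 − (-0.3)·105] / -6525 = -0.003448
∂h/∂y = [(-5)·(-0.3) − 60·(-0.2)] / -6525 = -0.002069
Flow direction (−∇h) has components (+0.003448 E, +0.002069 N).
Azimuth = atan2(E, N) = atan2(+0.003448, +0.002069) = 59.0° ≈ 059°.

059°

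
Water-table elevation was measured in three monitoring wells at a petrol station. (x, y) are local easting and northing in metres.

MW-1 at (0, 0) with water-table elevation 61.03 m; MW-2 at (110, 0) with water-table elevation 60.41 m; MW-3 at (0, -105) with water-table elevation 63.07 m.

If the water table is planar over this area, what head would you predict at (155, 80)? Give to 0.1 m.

∂h/∂x = (60.41 − 61.03) / (110 − 0) = -0.005636
∂h/∂y = (63.07 − 61.03) / (-105 − 0) = -0.01943
h(155, 80) = 61.03 + (-0.005636)·(155) + (-0.01943)·(80) = 61.03 -0.874 -1.554 = 58.602 m.

58.6 m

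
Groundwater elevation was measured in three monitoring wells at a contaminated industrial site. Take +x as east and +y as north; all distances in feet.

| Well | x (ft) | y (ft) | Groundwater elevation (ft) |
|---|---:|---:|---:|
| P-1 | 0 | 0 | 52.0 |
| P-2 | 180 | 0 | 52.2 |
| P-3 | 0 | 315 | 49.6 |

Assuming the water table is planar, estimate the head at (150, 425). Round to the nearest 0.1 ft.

∂h/∂x = (52.2 − 52.0) / (180 − 0) = +0.001111
∂h/∂y = (49.6 − 52.0) / (315 − 0) = -0.007619
h(150, 425) = 52.0 + (+0.001111)·(150) + (-0.007619)·(425) = 52.0 +0.167 -3.238 = 48.929 ft.

48.9 ft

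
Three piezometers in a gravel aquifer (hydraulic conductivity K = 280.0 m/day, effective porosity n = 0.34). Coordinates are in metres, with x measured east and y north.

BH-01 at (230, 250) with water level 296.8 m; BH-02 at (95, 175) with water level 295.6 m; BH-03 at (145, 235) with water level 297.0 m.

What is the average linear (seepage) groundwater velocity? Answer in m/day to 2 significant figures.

25 m/day

Taking BH-01 as reference: BH-02−BH-01 = (-135, -75, -1.2); BH-03−BH-01 = (-85, -15, +0.2).
Solve a·Δx + b·Δy = Δh: det = (-135)·(-15) − (-85)·(-75) = -4350.
∂h/∂x = [(-1.2)·(-15) − (+0.2)·(-75)] / -4350 = -0.007586
∂h/∂y = [(-135)·(+0.2) − (-85)·(-1.2)] / -4350 = +0.02966
|∇h| = √(-0.007586² + 0.02966²) = 0.03061
Seepage velocity v = K·i/n = 280.0 × 0.03061 / 0.34 = 25.21 m/day.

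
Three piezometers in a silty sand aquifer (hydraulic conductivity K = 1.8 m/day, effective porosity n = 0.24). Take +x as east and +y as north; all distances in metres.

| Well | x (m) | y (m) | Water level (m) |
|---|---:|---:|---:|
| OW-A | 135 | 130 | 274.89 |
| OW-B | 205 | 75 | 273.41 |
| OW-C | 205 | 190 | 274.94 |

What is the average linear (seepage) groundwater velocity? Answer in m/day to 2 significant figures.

Taking OW-A as reference: OW-B−OW-A = (70, -55, -1.48); OW-C−OW-A = (70, 60, +0.05).
Determinant of the coordinate differences = 70·60 − 70·(-55) = 8050.
∂h/∂x = [(-1.48)·60 − (+0.05)·(-55)] / 8050 = -0.01069
∂h/∂y = [70·(+0.05) − 70·(-1.48)] / 8050 = +0.01330
|∇h| = √(-0.01069² + 0.01330²) = 0.01706
Seepage velocity v = K·i/n = 1.8 × 0.01706 / 0.24 = 0.128 m/day.

0.13 m/day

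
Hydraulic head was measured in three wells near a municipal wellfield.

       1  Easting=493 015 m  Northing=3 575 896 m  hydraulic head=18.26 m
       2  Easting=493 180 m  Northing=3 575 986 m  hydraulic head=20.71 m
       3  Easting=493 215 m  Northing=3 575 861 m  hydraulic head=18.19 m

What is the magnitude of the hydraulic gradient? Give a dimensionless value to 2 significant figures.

With h = a·x + b·y + c and 1 as origin, the differences give:
  165·a + 90·b = +2.45
  200·a + (-35)·b = -0.07
Eliminate b (×(-35) and ×90, subtract): -23775·a = -79.450 → a = ∂h/∂x = +0.003342
Back-substitute: b = ∂h/∂y = +0.02110.
|∇h| = √(0.003342² + 0.02110²) = 0.02136

0.021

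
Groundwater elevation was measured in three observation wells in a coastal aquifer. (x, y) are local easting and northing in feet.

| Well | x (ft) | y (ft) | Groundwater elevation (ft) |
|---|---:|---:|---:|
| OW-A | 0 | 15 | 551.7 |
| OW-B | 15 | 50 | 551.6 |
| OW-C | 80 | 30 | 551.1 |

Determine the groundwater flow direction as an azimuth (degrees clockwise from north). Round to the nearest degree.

Taking OW-A as reference: OW-B−OW-A = (15, 35, -0.1); OW-C−OW-A = (80, 15, -0.6).
Solve a·Δx + b·Δy = Δh: det = 15·15 − 80·35 = -2575.
∂h/∂x = [(-0.1)·15 − (-0.6)·35] / -2575 = -0.007573
∂h/∂y = [15·(-0.6) − 80·(-0.1)] / -2575 = +0.0003883
Flow direction (−∇h) has components (+0.007573 E, -0.0003883 N).
Azimuth = atan2(E, N) = atan2(+0.007573, -0.0003883) = 92.9° ≈ 093°.

093°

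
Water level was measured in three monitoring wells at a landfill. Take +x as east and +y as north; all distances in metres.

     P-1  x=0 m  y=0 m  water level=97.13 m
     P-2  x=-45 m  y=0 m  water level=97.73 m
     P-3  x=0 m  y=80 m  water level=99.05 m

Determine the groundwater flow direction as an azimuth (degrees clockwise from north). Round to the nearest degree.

∂h/∂x = (97.73 − 97.13) / (-45 − 0) = -0.01333
∂h/∂y = (99.05 − 97.13) / (80 − 0) = +0.02400
Flow direction (−∇h) has components (+0.01333 E, -0.02400 N).
Azimuth = atan2(E, N) = atan2(+0.01333, -0.02400) = 150.9° ≈ 151°.

151°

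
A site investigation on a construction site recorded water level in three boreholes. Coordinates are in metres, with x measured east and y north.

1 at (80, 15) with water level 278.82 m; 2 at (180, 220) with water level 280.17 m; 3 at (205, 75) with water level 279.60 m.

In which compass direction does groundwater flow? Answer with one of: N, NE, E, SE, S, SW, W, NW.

Taking 1 as reference: 2−1 = (100, 205, +1.35); 3−1 = (125, 60, +0.78).
Solve a·Δx + b·Δy = Δh: det = 100·60 − 125·205 = -19625.
∂h/∂x = [(+1.35)·60 − (+0.78)·205] / -19625 = +0.004020
∂h/∂y = [100·(+0.78) − 125·(+1.35)] / -19625 = +0.004624
Flow = −∇h = (-0.004020 east, -0.004624 north), which points southwest.

SW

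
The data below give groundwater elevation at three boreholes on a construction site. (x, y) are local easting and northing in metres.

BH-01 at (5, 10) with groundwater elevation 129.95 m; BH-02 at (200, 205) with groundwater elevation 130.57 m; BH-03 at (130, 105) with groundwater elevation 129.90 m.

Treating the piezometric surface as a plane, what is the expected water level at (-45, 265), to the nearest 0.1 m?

134.3 m

Three-point gradient (reference BH-01): Δ to BH-02 = (195, 195, +0.62), Δ to BH-03 = (125, 95, -0.05).
∂h/∂x = -0.01174, ∂h/∂y = +0.01491 (det = -5850).
h(-45, 265) = 129.95 + (-0.01174)·(-50) + (+0.01491)·(255) = 129.95 +0.587 +3.803 = 134.340 m.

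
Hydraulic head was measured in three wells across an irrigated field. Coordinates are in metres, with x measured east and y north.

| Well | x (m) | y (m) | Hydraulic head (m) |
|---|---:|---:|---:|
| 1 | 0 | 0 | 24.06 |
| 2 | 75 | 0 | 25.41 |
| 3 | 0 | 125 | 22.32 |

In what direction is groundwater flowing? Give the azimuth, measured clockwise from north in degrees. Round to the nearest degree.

∂h/∂x = (25.41 − 24.06) / (75 − 0) = +0.01800
∂h/∂y = (22.32 − 24.06) / (125 − 0) = -0.01392
Flow direction (−∇h) has components (-0.01800 E, +0.01392 N).
Azimuth = atan2(E, N) = atan2(-0.01800, +0.01392) = 307.7° ≈ 308°.

308°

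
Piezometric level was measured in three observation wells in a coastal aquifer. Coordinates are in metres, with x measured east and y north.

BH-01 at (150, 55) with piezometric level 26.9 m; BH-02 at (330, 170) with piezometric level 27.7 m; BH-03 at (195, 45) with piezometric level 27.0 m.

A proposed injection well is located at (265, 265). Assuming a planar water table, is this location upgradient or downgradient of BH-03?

Differences from BH-01: to BH-02 (Δx, Δy, Δh) = (180, 115, +0.8); to BH-03 = (45, -10, +0.1).
Solve a·Δx + b·Δy = Δh: det = 180·(-10) − 45·115 = -6975.
∂h/∂x = [(+0.8)·(-10) − (+0.1)·115] / -6975 = +0.002796
∂h/∂y = [180·(+0.1) − 45·(+0.8)] / -6975 = +0.002581
Head at (265, 265) = 26.9 + (+0.002796)·(115) + (+0.002581)·(210) = 27.76 m.
That is higher than the 27.0 m at BH-03, so the point is upgradient.

upgradient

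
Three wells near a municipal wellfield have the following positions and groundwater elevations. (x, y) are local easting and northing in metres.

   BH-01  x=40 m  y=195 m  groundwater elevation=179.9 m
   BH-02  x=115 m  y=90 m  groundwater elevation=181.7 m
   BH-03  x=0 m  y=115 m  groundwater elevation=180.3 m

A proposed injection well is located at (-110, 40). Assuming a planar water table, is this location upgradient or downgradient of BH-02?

downgradient

Taking BH-01 as reference: BH-02−BH-01 = (75, -105, +1.8); BH-03−BH-01 = (-40, -80, +0.4).
Determinant of the coordinate differences = 75·(-80) − (-40)·(-105) = -10200.
∂h/∂x = [(+1.8)·(-80) − (+0.4)·(-105)] / -10200 = +0.010000
∂h/∂y = [75·(+0.4) − (-40)·(+1.8)] / -10200 = -0.010000
Head at (-110, 40) = 179.9 + (+0.010000)·(-150) + (-0.010000)·(-155) = 179.95 m.
That is lower than the 181.7 m at BH-02, so the point is downgradient.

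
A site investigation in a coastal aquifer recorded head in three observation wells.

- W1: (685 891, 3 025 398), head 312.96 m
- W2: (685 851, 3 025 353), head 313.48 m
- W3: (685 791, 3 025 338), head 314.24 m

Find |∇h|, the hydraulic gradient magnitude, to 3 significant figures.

0.0126

Differences from W1: to W2 (Δx, Δy, Δh) = (-40, -45, +0.52); to W3 = (-100, -60, +1.28).
Determinant of the coordinate differences = (-40)·(-60) − (-100)·(-45) = -2100.
∂h/∂x = [(+0.52)·(-60) − (+1.28)·(-45)] / -2100 = -0.01257
∂h/∂y = [(-40)·(+1.28) − (-100)·(+0.52)] / -2100 = -0.0003810
|∇h| = √(-0.01257² + -0.0003810²) = 0.01258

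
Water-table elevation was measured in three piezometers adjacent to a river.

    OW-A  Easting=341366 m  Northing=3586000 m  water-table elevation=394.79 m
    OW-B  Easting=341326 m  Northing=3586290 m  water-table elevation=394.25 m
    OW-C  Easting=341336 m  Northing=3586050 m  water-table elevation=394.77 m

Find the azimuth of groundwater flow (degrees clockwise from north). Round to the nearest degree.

054°

Differences from OW-A: to OW-B (Δx, Δy, Δh) = (-40, 290, -0.54); to OW-C = (-30, 50, -0.02).
Determinant of the coordinate differences = (-40)·50 − (-30)·290 = 6700.
∂h/∂x = [(-0.54)·50 − (-0.02)·290] / 6700 = -0.003164
∂h/∂y = [(-40)·(-0.02) − (-30)·(-0.54)] / 6700 = -0.002299
Flow direction (−∇h) has components (+0.003164 E, +0.002299 N).
Azimuth = atan2(E, N) = atan2(+0.003164, +0.002299) = 54.0° ≈ 054°.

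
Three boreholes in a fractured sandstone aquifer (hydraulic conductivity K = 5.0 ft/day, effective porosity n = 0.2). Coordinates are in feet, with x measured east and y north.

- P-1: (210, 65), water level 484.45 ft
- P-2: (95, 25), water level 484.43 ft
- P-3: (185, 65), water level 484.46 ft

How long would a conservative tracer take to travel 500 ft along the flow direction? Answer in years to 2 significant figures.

Differences from P-1: to P-2 (Δx, Δy, Δh) = (-115, -40, -0.02); to P-3 = (-25, 0, +0.01).
Determinant of the coordinate differences = (-115)·0 − (-25)·(-40) = -1000.
∂h/∂x = [(-0.02)·0 − (+0.01)·(-40)] / -1000 = -0.0004000
∂h/∂y = [(-115)·(+0.01) − (-25)·(-0.02)] / -1000 = +0.001650
|∇h| = √(-0.0004000² + 0.001650²) = 0.001698
Seepage velocity v = K·i/n = 5.0 × 0.001698 / 0.2 = 0.04245 ft/day.
t = 500 / 0.04245 = 1.178e+04 days = 32.3 years.

32 years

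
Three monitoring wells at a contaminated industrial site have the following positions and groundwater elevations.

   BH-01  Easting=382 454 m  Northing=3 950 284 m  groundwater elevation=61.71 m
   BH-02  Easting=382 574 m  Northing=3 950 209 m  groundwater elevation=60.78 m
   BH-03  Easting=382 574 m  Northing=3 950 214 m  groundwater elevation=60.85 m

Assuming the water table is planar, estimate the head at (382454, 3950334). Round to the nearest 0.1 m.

62.4 m

Taking BH-01 as reference: BH-02−BH-01 = (120, -75, -0.93); BH-03−BH-01 = (120, -70, -0.86).
Solve a·Δx + b·Δy = Δh: det = 120·(-70) − 120·(-75) = 600.
∂h/∂x = [(-0.93)·(-70) − (-0.86)·(-75)] / 600 = +0.001000
∂h/∂y = [120·(-0.86) − 120·(-0.93)] / 600 = +0.01400
h(382454, 3950334) = 61.71 + (+0.001000)·(0) + (+0.01400)·(50) = 61.71 +0.000 +0.700 = 62.410 m.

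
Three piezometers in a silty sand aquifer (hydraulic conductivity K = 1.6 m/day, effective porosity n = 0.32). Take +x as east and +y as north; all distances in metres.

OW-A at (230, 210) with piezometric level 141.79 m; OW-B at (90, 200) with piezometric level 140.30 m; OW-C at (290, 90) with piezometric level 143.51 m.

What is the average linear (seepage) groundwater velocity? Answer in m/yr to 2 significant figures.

26 m/yr

Taking OW-A as reference: OW-B−OW-A = (-140, -10, -1.49); OW-C−OW-A = (60, -120, +1.72).
Solve a·Δx + b·Δy = Δh: det = (-140)·(-120) − 60·(-10) = 17400.
∂h/∂x = [(-1.49)·(-120) − (+1.72)·(-10)] / 17400 = +0.01126
∂h/∂y = [(-140)·(+1.72) − 60·(-1.49)] / 17400 = -0.008701
|∇h| = √(0.01126² + -0.008701²) = 0.01423
Seepage velocity v = K·i/n = 1.6 × 0.01423 / 0.32 = 0.07115 m/day = 25.99 m/yr.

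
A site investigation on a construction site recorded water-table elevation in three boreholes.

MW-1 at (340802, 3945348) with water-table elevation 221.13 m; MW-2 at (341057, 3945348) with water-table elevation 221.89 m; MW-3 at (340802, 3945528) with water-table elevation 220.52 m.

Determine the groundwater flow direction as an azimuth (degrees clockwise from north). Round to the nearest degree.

∂h/∂x = (221.89 − 221.13) / (341057 − 340802) = +0.002980
∂h/∂y = (220.52 − 221.13) / (3945528 − 3945348) = -0.003389
Flow direction (−∇h) has components (-0.002980 E, +0.003389 N).
Azimuth = atan2(E, N) = atan2(-0.002980, +0.003389) = 318.7° ≈ 319°.

319°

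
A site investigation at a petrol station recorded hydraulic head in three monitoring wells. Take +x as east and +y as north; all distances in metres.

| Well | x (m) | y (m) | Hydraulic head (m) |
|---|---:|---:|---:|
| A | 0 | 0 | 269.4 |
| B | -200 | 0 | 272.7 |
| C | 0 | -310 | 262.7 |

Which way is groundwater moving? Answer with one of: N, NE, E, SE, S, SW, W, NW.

∂h/∂x = (272.7 − 269.4) / (-200 − 0) = -0.01650
∂h/∂y = (262.7 − 269.4) / (-310 − 0) = +0.02161
Flow = −∇h = (+0.01650 east, -0.02161 north), which points southeast.

SE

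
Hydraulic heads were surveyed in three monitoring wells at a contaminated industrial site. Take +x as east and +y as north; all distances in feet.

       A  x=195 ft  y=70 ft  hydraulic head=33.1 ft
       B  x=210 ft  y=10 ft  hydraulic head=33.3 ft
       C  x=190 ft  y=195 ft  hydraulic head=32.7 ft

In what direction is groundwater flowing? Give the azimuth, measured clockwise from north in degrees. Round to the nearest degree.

349°

With h = a·x + b·y + c and A as origin, the differences give:
  15·a + (-60)·b = +0.2
  (-5)·a + 125·b = -0.4
Eliminate b (×125 and ×(-60), subtract): 1575·a = 1.00 → a = ∂h/∂x = +0.0006349
Back-substitute: b = ∂h/∂y = -0.003175.
Flow direction (−∇h) has components (-0.0006349 E, +0.003175 N).
Azimuth = atan2(E, N) = atan2(-0.0006349, +0.003175) = 348.7° ≈ 349°.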